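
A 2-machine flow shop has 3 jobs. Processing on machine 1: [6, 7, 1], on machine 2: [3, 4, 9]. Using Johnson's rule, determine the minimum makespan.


Apply Johnson's rule:
  Group 1 (a <= b): [(3, 1, 9)]
  Group 2 (a > b): [(2, 7, 4), (1, 6, 3)]
Optimal job order: [3, 2, 1]
Schedule:
  Job 3: M1 done at 1, M2 done at 10
  Job 2: M1 done at 8, M2 done at 14
  Job 1: M1 done at 14, M2 done at 17
Makespan = 17

17


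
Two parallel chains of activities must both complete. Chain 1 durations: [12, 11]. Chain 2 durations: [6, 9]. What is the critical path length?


Path A total = 12 + 11 = 23
Path B total = 6 + 9 = 15
Critical path = longest path = max(23, 15) = 23

23


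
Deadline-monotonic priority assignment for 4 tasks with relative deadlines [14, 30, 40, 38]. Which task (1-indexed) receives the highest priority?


Sort tasks by relative deadline (ascending):
  Task 1: deadline = 14
  Task 2: deadline = 30
  Task 4: deadline = 38
  Task 3: deadline = 40
Priority order (highest first): [1, 2, 4, 3]
Highest priority task = 1

1


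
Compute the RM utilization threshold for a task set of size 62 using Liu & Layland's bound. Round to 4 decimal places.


Compute 2^(1/62) = 1.0112425207
Subtract 1: 1.0112425207 - 1 = 0.0112425207
Multiply by n: 62 * 0.0112425207 = 0.6970362834
Round to 4 dp: 0.6970

0.6970


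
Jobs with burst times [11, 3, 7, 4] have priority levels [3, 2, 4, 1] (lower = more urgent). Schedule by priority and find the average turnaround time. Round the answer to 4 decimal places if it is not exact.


Sort by priority (ascending = highest first):
Order: [(1, 4), (2, 3), (3, 11), (4, 7)]
Completion times:
  Priority 1, burst=4, C=4
  Priority 2, burst=3, C=7
  Priority 3, burst=11, C=18
  Priority 4, burst=7, C=25
Average turnaround = 54/4 = 13.5

13.5


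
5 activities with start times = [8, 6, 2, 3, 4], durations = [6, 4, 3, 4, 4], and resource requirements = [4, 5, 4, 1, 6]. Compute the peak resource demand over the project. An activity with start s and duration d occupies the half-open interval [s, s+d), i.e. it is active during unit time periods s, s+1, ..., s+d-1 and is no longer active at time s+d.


Each activity i is active on [start_i, start_i + duration_i).
Compute total resource usage per time slot:
  t=0: active resources = [], total = 0
  t=1: active resources = [], total = 0
  t=2: active resources = [4], total = 4
  t=3: active resources = [4, 1], total = 5
  t=4: active resources = [4, 1, 6], total = 11
  t=5: active resources = [1, 6], total = 7
  t=6: active resources = [5, 1, 6], total = 12
  t=7: active resources = [5, 6], total = 11
  t=8: active resources = [4, 5], total = 9
  t=9: active resources = [4, 5], total = 9
  t=10: active resources = [4], total = 4
  t=11: active resources = [4], total = 4
  t=12: active resources = [4], total = 4
  t=13: active resources = [4], total = 4
Peak resource demand = 12

12


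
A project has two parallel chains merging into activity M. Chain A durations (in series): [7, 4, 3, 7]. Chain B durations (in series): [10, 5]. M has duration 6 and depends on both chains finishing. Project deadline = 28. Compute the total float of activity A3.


Forward pass: ES(A3) = sum of predecessors on chain A = 11
EF = ES + duration = 11 + 3 = 14
Backward pass: LF(M) = deadline = 28; LS(M) = 28 - 6 = 22
LF(A3) = LS(M) - sum(successors on chain A) = 22 - 7 = 15
LS = LF - duration = 15 - 3 = 12
Total float = LS - ES = 12 - 11 = 1

1


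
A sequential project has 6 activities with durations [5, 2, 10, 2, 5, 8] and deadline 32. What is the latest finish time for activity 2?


LF(activity 2) = deadline - sum of successor durations
Successors: activities 3 through 6 with durations [10, 2, 5, 8]
Sum of successor durations = 25
LF = 32 - 25 = 7

7


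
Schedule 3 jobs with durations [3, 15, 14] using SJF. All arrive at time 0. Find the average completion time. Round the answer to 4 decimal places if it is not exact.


SJF order (ascending): [3, 14, 15]
Completion times:
  Job 1: burst=3, C=3
  Job 2: burst=14, C=17
  Job 3: burst=15, C=32
Average completion = 52/3 = 17.3333

17.3333


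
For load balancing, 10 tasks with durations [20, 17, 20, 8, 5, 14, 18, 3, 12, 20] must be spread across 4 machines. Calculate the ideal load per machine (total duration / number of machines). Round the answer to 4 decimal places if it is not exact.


Total processing time = 20 + 17 + 20 + 8 + 5 + 14 + 18 + 3 + 12 + 20 = 137
Number of machines = 4
Ideal balanced load = 137 / 4 = 34.25

34.25


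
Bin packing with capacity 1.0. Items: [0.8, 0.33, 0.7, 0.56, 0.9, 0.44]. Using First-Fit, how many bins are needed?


Place items sequentially using First-Fit:
  Item 0.8 -> new Bin 1
  Item 0.33 -> new Bin 2
  Item 0.7 -> new Bin 3
  Item 0.56 -> Bin 2 (now 0.89)
  Item 0.9 -> new Bin 4
  Item 0.44 -> new Bin 5
Total bins used = 5

5


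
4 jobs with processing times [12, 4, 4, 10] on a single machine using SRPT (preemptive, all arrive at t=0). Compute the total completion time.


Since all jobs arrive at t=0, SRPT equals SPT ordering.
SPT order: [4, 4, 10, 12]
Completion times:
  Job 1: p=4, C=4
  Job 2: p=4, C=8
  Job 3: p=10, C=18
  Job 4: p=12, C=30
Total completion time = 4 + 8 + 18 + 30 = 60

60


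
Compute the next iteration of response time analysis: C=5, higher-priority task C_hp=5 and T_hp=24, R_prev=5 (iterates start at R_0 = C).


R_next = C + ceil(R_prev / T_hp) * C_hp
ceil(5 / 24) = ceil(0.2083) = 1
Interference = 1 * 5 = 5
R_next = 5 + 5 = 10

10


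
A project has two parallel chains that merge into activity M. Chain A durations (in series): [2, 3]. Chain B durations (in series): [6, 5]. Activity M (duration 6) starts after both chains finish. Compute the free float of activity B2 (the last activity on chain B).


ES(B2) = sum of predecessors on chain B = 6
EF(B2) = ES + duration = 6 + 5 = 11
Successor of B2 is M. ES(M) = max(sum(A), sum(B)) = max(5, 11) = 11
Free float = ES(successor) - EF(current) = 11 - 11 = 0

0


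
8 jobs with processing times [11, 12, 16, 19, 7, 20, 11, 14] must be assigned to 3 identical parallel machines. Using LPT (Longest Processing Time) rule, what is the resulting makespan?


Sort jobs in decreasing order (LPT): [20, 19, 16, 14, 12, 11, 11, 7]
Assign each job to the least loaded machine:
  Machine 1: jobs [20, 11, 7], load = 38
  Machine 2: jobs [19, 12], load = 31
  Machine 3: jobs [16, 14, 11], load = 41
Makespan = max load = 41

41


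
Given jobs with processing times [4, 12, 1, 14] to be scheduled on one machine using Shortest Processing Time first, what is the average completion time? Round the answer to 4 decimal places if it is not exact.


Sort jobs by processing time (SPT order): [1, 4, 12, 14]
Compute completion times sequentially:
  Job 1: processing = 1, completes at 1
  Job 2: processing = 4, completes at 5
  Job 3: processing = 12, completes at 17
  Job 4: processing = 14, completes at 31
Sum of completion times = 54
Average completion time = 54/4 = 13.5

13.5


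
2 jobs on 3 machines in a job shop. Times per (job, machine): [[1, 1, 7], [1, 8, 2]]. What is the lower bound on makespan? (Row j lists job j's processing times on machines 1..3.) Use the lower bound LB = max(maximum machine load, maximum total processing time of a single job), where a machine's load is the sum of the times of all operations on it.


Machine loads:
  Machine 1: 1 + 1 = 2
  Machine 2: 1 + 8 = 9
  Machine 3: 7 + 2 = 9
Max machine load = 9
Job totals:
  Job 1: 9
  Job 2: 11
Max job total = 11
Lower bound = max(9, 11) = 11

11


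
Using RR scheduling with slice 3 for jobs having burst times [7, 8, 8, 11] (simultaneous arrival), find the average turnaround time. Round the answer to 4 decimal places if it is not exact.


Time quantum = 3
Execution trace:
  J1 runs 3 units, time = 3
  J2 runs 3 units, time = 6
  J3 runs 3 units, time = 9
  J4 runs 3 units, time = 12
  J1 runs 3 units, time = 15
  J2 runs 3 units, time = 18
  J3 runs 3 units, time = 21
  J4 runs 3 units, time = 24
  J1 runs 1 units, time = 25
  J2 runs 2 units, time = 27
  J3 runs 2 units, time = 29
  J4 runs 3 units, time = 32
  J4 runs 2 units, time = 34
Finish times: [25, 27, 29, 34]
Average turnaround = 115/4 = 28.75

28.75


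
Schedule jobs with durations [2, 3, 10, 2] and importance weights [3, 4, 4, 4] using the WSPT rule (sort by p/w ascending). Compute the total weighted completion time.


Compute p/w ratios and sort ascending (WSPT): [(2, 4), (2, 3), (3, 4), (10, 4)]
Compute weighted completion times:
  Job (p=2,w=4): C=2, w*C=4*2=8
  Job (p=2,w=3): C=4, w*C=3*4=12
  Job (p=3,w=4): C=7, w*C=4*7=28
  Job (p=10,w=4): C=17, w*C=4*17=68
Total weighted completion time = 116

116


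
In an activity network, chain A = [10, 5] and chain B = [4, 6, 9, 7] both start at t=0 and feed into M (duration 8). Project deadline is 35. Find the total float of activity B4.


Forward pass: ES(B4) = sum of predecessors on chain B = 19
EF = ES + duration = 19 + 7 = 26
Backward pass: LF(M) = deadline = 35; LS(M) = 35 - 8 = 27
LF(B4) = LS(M) - sum(successors on chain B) = 27 - 0 = 27
LS = LF - duration = 27 - 7 = 20
Total float = LS - ES = 20 - 19 = 1

1


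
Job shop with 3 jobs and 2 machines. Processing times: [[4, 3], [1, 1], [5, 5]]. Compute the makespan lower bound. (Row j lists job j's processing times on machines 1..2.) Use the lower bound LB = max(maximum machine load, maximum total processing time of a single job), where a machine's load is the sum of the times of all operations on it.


Machine loads:
  Machine 1: 4 + 1 + 5 = 10
  Machine 2: 3 + 1 + 5 = 9
Max machine load = 10
Job totals:
  Job 1: 7
  Job 2: 2
  Job 3: 10
Max job total = 10
Lower bound = max(10, 10) = 10

10


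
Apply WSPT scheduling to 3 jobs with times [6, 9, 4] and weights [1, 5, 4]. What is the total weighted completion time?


Compute p/w ratios and sort ascending (WSPT): [(4, 4), (9, 5), (6, 1)]
Compute weighted completion times:
  Job (p=4,w=4): C=4, w*C=4*4=16
  Job (p=9,w=5): C=13, w*C=5*13=65
  Job (p=6,w=1): C=19, w*C=1*19=19
Total weighted completion time = 100

100


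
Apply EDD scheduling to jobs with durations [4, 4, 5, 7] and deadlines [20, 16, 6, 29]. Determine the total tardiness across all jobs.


Sort by due date (EDD order): [(5, 6), (4, 16), (4, 20), (7, 29)]
Compute completion times and tardiness:
  Job 1: p=5, d=6, C=5, tardiness=max(0,5-6)=0
  Job 2: p=4, d=16, C=9, tardiness=max(0,9-16)=0
  Job 3: p=4, d=20, C=13, tardiness=max(0,13-20)=0
  Job 4: p=7, d=29, C=20, tardiness=max(0,20-29)=0
Total tardiness = 0

0


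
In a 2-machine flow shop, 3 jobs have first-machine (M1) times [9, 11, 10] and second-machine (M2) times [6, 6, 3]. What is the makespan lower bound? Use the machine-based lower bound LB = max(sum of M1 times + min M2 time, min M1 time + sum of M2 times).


LB1 = sum(M1 times) + min(M2 times) = 30 + 3 = 33
LB2 = min(M1 times) + sum(M2 times) = 9 + 15 = 24
Lower bound = max(LB1, LB2) = max(33, 24) = 33

33


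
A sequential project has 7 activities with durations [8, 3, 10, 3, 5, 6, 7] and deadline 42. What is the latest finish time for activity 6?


LF(activity 6) = deadline - sum of successor durations
Successors: activities 7 through 7 with durations [7]
Sum of successor durations = 7
LF = 42 - 7 = 35

35


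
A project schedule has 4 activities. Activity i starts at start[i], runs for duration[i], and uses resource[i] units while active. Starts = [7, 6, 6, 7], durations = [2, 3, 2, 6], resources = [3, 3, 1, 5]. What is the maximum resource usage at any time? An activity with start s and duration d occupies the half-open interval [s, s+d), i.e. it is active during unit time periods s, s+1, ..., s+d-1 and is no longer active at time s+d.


Each activity i is active on [start_i, start_i + duration_i).
Compute total resource usage per time slot:
  t=0: active resources = [], total = 0
  t=1: active resources = [], total = 0
  t=2: active resources = [], total = 0
  t=3: active resources = [], total = 0
  t=4: active resources = [], total = 0
  t=5: active resources = [], total = 0
  t=6: active resources = [3, 1], total = 4
  t=7: active resources = [3, 3, 1, 5], total = 12
  t=8: active resources = [3, 3, 5], total = 11
  t=9: active resources = [5], total = 5
  t=10: active resources = [5], total = 5
  t=11: active resources = [5], total = 5
  t=12: active resources = [5], total = 5
Peak resource demand = 12

12


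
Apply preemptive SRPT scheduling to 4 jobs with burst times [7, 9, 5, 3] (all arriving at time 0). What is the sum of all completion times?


Since all jobs arrive at t=0, SRPT equals SPT ordering.
SPT order: [3, 5, 7, 9]
Completion times:
  Job 1: p=3, C=3
  Job 2: p=5, C=8
  Job 3: p=7, C=15
  Job 4: p=9, C=24
Total completion time = 3 + 8 + 15 + 24 = 50

50


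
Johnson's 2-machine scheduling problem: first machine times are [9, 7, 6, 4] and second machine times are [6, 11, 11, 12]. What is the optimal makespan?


Apply Johnson's rule:
  Group 1 (a <= b): [(4, 4, 12), (3, 6, 11), (2, 7, 11)]
  Group 2 (a > b): [(1, 9, 6)]
Optimal job order: [4, 3, 2, 1]
Schedule:
  Job 4: M1 done at 4, M2 done at 16
  Job 3: M1 done at 10, M2 done at 27
  Job 2: M1 done at 17, M2 done at 38
  Job 1: M1 done at 26, M2 done at 44
Makespan = 44

44


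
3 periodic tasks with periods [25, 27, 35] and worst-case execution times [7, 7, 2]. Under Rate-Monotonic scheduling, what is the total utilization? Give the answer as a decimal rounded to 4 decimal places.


Compute individual utilizations (exact fractions):
  Task 1: C/T = 7/25 (approx. 0.28)
  Task 2: C/T = 7/27 (approx. 0.2593)
  Task 3: C/T = 2/35 (approx. 0.0571)
Total utilization U = 7/25 + 7/27 + 2/35 = 2818/4725
Rounded to 4 decimal places: U = 0.5964
RM (Liu & Layland) bound for 3 tasks = 0.779763; compare with U = 2818/4725 (approx. 0.596402)
U <= bound, so schedulable by RM sufficient condition.

0.5964


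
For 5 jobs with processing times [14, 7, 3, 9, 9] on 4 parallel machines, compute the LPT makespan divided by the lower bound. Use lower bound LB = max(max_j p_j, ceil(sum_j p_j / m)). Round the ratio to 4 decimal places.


LPT order: [14, 9, 9, 7, 3]
Machine loads after assignment: [14, 9, 9, 10]
LPT makespan = 14
Lower bound = max(max_job, ceil(total/4)) = max(14, 11) = 14
Ratio = 14 / 14 = 1.0

1.0


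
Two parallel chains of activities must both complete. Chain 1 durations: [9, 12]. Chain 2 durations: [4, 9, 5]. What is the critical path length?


Path A total = 9 + 12 = 21
Path B total = 4 + 9 + 5 = 18
Critical path = longest path = max(21, 18) = 21

21


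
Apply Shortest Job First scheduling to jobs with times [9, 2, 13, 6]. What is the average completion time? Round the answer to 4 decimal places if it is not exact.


SJF order (ascending): [2, 6, 9, 13]
Completion times:
  Job 1: burst=2, C=2
  Job 2: burst=6, C=8
  Job 3: burst=9, C=17
  Job 4: burst=13, C=30
Average completion = 57/4 = 14.25

14.25


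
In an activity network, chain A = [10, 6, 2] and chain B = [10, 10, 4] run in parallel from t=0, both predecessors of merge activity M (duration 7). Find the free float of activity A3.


ES(A3) = sum of predecessors on chain A = 16
EF(A3) = ES + duration = 16 + 2 = 18
Successor of A3 is M. ES(M) = max(sum(A), sum(B)) = max(18, 24) = 24
Free float = ES(successor) - EF(current) = 24 - 18 = 6

6


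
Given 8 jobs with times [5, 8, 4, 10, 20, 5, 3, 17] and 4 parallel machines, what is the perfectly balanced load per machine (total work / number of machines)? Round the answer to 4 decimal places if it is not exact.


Total processing time = 5 + 8 + 4 + 10 + 20 + 5 + 3 + 17 = 72
Number of machines = 4
Ideal balanced load = 72 / 4 = 18.0

18.0


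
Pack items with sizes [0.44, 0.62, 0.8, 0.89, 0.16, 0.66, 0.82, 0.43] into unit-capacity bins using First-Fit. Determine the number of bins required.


Place items sequentially using First-Fit:
  Item 0.44 -> new Bin 1
  Item 0.62 -> new Bin 2
  Item 0.8 -> new Bin 3
  Item 0.89 -> new Bin 4
  Item 0.16 -> Bin 1 (now 0.6)
  Item 0.66 -> new Bin 5
  Item 0.82 -> new Bin 6
  Item 0.43 -> new Bin 7
Total bins used = 7

7


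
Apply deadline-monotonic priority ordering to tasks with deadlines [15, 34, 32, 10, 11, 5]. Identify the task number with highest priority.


Sort tasks by relative deadline (ascending):
  Task 6: deadline = 5
  Task 4: deadline = 10
  Task 5: deadline = 11
  Task 1: deadline = 15
  Task 3: deadline = 32
  Task 2: deadline = 34
Priority order (highest first): [6, 4, 5, 1, 3, 2]
Highest priority task = 6

6


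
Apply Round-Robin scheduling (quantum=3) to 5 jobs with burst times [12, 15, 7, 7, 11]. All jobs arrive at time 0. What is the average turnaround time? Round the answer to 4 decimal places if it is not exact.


Time quantum = 3
Execution trace:
  J1 runs 3 units, time = 3
  J2 runs 3 units, time = 6
  J3 runs 3 units, time = 9
  J4 runs 3 units, time = 12
  J5 runs 3 units, time = 15
  J1 runs 3 units, time = 18
  J2 runs 3 units, time = 21
  J3 runs 3 units, time = 24
  J4 runs 3 units, time = 27
  J5 runs 3 units, time = 30
  J1 runs 3 units, time = 33
  J2 runs 3 units, time = 36
  J3 runs 1 units, time = 37
  J4 runs 1 units, time = 38
  J5 runs 3 units, time = 41
  J1 runs 3 units, time = 44
  J2 runs 3 units, time = 47
  J5 runs 2 units, time = 49
  J2 runs 3 units, time = 52
Finish times: [44, 52, 37, 38, 49]
Average turnaround = 220/5 = 44.0

44.0


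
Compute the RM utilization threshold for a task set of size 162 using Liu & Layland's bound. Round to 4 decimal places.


Compute 2^(1/162) = 1.0042878529
Subtract 1: 1.0042878529 - 1 = 0.0042878529
Multiply by n: 162 * 0.0042878529 = 0.6946321698
Round to 4 dp: 0.6946

0.6946


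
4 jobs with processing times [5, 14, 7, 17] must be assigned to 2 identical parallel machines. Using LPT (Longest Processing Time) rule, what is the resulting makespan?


Sort jobs in decreasing order (LPT): [17, 14, 7, 5]
Assign each job to the least loaded machine:
  Machine 1: jobs [17, 5], load = 22
  Machine 2: jobs [14, 7], load = 21
Makespan = max load = 22

22


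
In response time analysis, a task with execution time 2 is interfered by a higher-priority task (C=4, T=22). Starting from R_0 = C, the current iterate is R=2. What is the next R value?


R_next = C + ceil(R_prev / T_hp) * C_hp
ceil(2 / 22) = ceil(0.0909) = 1
Interference = 1 * 4 = 4
R_next = 2 + 4 = 6

6


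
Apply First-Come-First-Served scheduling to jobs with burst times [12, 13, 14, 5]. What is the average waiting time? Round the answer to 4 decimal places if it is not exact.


FCFS order (as given): [12, 13, 14, 5]
Waiting times:
  Job 1: wait = 0
  Job 2: wait = 12
  Job 3: wait = 25
  Job 4: wait = 39
Sum of waiting times = 76
Average waiting time = 76/4 = 19.0

19.0


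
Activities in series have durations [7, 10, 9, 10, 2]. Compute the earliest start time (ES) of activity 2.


Activity 2 starts after activities 1 through 1 complete.
Predecessor durations: [7]
ES = 7 = 7

7


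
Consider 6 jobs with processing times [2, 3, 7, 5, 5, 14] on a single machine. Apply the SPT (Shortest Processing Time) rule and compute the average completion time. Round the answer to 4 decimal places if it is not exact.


Sort jobs by processing time (SPT order): [2, 3, 5, 5, 7, 14]
Compute completion times sequentially:
  Job 1: processing = 2, completes at 2
  Job 2: processing = 3, completes at 5
  Job 3: processing = 5, completes at 10
  Job 4: processing = 5, completes at 15
  Job 5: processing = 7, completes at 22
  Job 6: processing = 14, completes at 36
Sum of completion times = 90
Average completion time = 90/6 = 15.0

15.0


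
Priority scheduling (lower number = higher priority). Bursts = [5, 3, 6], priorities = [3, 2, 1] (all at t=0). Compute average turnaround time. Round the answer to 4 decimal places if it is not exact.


Sort by priority (ascending = highest first):
Order: [(1, 6), (2, 3), (3, 5)]
Completion times:
  Priority 1, burst=6, C=6
  Priority 2, burst=3, C=9
  Priority 3, burst=5, C=14
Average turnaround = 29/3 = 9.6667

9.6667


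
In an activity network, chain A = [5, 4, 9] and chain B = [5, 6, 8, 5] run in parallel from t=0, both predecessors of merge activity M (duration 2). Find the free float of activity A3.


ES(A3) = sum of predecessors on chain A = 9
EF(A3) = ES + duration = 9 + 9 = 18
Successor of A3 is M. ES(M) = max(sum(A), sum(B)) = max(18, 24) = 24
Free float = ES(successor) - EF(current) = 24 - 18 = 6

6


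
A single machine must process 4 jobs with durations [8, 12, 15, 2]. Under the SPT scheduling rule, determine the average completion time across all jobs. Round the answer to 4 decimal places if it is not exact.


Sort jobs by processing time (SPT order): [2, 8, 12, 15]
Compute completion times sequentially:
  Job 1: processing = 2, completes at 2
  Job 2: processing = 8, completes at 10
  Job 3: processing = 12, completes at 22
  Job 4: processing = 15, completes at 37
Sum of completion times = 71
Average completion time = 71/4 = 17.75

17.75


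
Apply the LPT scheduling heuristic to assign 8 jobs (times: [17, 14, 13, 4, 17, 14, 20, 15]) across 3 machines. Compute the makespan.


Sort jobs in decreasing order (LPT): [20, 17, 17, 15, 14, 14, 13, 4]
Assign each job to the least loaded machine:
  Machine 1: jobs [20, 14], load = 34
  Machine 2: jobs [17, 15, 4], load = 36
  Machine 3: jobs [17, 14, 13], load = 44
Makespan = max load = 44

44


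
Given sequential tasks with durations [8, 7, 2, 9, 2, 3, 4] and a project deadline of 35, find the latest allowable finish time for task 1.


LF(activity 1) = deadline - sum of successor durations
Successors: activities 2 through 7 with durations [7, 2, 9, 2, 3, 4]
Sum of successor durations = 27
LF = 35 - 27 = 8

8


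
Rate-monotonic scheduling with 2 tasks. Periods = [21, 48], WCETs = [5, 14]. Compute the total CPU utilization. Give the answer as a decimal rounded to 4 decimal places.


Compute individual utilizations (exact fractions):
  Task 1: C/T = 5/21 (approx. 0.2381)
  Task 2: C/T = 14/48 = 7/24 (approx. 0.2917)
Total utilization U = 5/21 + 7/24 = 89/168
Rounded to 4 decimal places: U = 0.5298
RM (Liu & Layland) bound for 2 tasks = 0.828427; compare with U = 89/168 (approx. 0.529762)
U <= bound, so schedulable by RM sufficient condition.

0.5298


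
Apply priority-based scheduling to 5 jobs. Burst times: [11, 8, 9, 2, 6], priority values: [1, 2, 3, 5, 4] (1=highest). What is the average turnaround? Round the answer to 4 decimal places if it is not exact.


Sort by priority (ascending = highest first):
Order: [(1, 11), (2, 8), (3, 9), (4, 6), (5, 2)]
Completion times:
  Priority 1, burst=11, C=11
  Priority 2, burst=8, C=19
  Priority 3, burst=9, C=28
  Priority 4, burst=6, C=34
  Priority 5, burst=2, C=36
Average turnaround = 128/5 = 25.6

25.6


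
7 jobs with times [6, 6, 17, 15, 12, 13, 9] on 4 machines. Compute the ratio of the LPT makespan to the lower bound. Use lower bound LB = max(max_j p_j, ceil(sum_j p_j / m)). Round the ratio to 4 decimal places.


LPT order: [17, 15, 13, 12, 9, 6, 6]
Machine loads after assignment: [17, 21, 19, 21]
LPT makespan = 21
Lower bound = max(max_job, ceil(total/4)) = max(17, 20) = 20
Ratio = 21 / 20 = 1.05

1.05


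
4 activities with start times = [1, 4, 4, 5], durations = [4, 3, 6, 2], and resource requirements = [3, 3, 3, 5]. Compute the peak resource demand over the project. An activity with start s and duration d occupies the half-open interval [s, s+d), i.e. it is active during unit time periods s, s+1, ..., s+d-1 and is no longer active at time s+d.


Each activity i is active on [start_i, start_i + duration_i).
Compute total resource usage per time slot:
  t=0: active resources = [], total = 0
  t=1: active resources = [3], total = 3
  t=2: active resources = [3], total = 3
  t=3: active resources = [3], total = 3
  t=4: active resources = [3, 3, 3], total = 9
  t=5: active resources = [3, 3, 5], total = 11
  t=6: active resources = [3, 3, 5], total = 11
  t=7: active resources = [3], total = 3
  t=8: active resources = [3], total = 3
  t=9: active resources = [3], total = 3
Peak resource demand = 11

11


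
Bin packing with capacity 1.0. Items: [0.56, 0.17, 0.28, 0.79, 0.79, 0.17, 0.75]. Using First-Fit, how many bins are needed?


Place items sequentially using First-Fit:
  Item 0.56 -> new Bin 1
  Item 0.17 -> Bin 1 (now 0.73)
  Item 0.28 -> new Bin 2
  Item 0.79 -> new Bin 3
  Item 0.79 -> new Bin 4
  Item 0.17 -> Bin 1 (now 0.9)
  Item 0.75 -> new Bin 5
Total bins used = 5

5


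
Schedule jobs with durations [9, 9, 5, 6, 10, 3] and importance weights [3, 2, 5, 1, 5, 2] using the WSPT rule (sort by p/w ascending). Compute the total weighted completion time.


Compute p/w ratios and sort ascending (WSPT): [(5, 5), (3, 2), (10, 5), (9, 3), (9, 2), (6, 1)]
Compute weighted completion times:
  Job (p=5,w=5): C=5, w*C=5*5=25
  Job (p=3,w=2): C=8, w*C=2*8=16
  Job (p=10,w=5): C=18, w*C=5*18=90
  Job (p=9,w=3): C=27, w*C=3*27=81
  Job (p=9,w=2): C=36, w*C=2*36=72
  Job (p=6,w=1): C=42, w*C=1*42=42
Total weighted completion time = 326

326


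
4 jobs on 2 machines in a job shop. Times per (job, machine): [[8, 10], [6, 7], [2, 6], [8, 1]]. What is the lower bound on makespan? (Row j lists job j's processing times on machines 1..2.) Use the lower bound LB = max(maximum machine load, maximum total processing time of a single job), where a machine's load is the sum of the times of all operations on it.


Machine loads:
  Machine 1: 8 + 6 + 2 + 8 = 24
  Machine 2: 10 + 7 + 6 + 1 = 24
Max machine load = 24
Job totals:
  Job 1: 18
  Job 2: 13
  Job 3: 8
  Job 4: 9
Max job total = 18
Lower bound = max(24, 18) = 24

24


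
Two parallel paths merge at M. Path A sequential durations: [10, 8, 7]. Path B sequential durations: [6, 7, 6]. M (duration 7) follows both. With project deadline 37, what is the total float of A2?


Forward pass: ES(A2) = sum of predecessors on chain A = 10
EF = ES + duration = 10 + 8 = 18
Backward pass: LF(M) = deadline = 37; LS(M) = 37 - 7 = 30
LF(A2) = LS(M) - sum(successors on chain A) = 30 - 7 = 23
LS = LF - duration = 23 - 8 = 15
Total float = LS - ES = 15 - 10 = 5

5


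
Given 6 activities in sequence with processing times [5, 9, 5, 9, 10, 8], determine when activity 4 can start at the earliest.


Activity 4 starts after activities 1 through 3 complete.
Predecessor durations: [5, 9, 5]
ES = 5 + 9 + 5 = 19

19


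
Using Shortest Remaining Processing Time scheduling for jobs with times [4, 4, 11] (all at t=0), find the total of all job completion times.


Since all jobs arrive at t=0, SRPT equals SPT ordering.
SPT order: [4, 4, 11]
Completion times:
  Job 1: p=4, C=4
  Job 2: p=4, C=8
  Job 3: p=11, C=19
Total completion time = 4 + 8 + 19 = 31

31


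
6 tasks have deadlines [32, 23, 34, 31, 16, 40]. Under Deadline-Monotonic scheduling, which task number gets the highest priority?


Sort tasks by relative deadline (ascending):
  Task 5: deadline = 16
  Task 2: deadline = 23
  Task 4: deadline = 31
  Task 1: deadline = 32
  Task 3: deadline = 34
  Task 6: deadline = 40
Priority order (highest first): [5, 2, 4, 1, 3, 6]
Highest priority task = 5

5


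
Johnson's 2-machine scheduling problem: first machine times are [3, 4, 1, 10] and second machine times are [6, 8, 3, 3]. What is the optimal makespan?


Apply Johnson's rule:
  Group 1 (a <= b): [(3, 1, 3), (1, 3, 6), (2, 4, 8)]
  Group 2 (a > b): [(4, 10, 3)]
Optimal job order: [3, 1, 2, 4]
Schedule:
  Job 3: M1 done at 1, M2 done at 4
  Job 1: M1 done at 4, M2 done at 10
  Job 2: M1 done at 8, M2 done at 18
  Job 4: M1 done at 18, M2 done at 21
Makespan = 21

21


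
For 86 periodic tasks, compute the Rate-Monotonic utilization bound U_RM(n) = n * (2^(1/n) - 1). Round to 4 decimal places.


Compute 2^(1/86) = 1.0080924190
Subtract 1: 1.0080924190 - 1 = 0.0080924190
Multiply by n: 86 * 0.0080924190 = 0.6959480340
Round to 4 dp: 0.6959

0.6959


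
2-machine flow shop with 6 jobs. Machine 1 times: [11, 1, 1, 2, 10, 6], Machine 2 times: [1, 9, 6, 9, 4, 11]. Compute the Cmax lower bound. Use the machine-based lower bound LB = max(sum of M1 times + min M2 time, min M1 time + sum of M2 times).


LB1 = sum(M1 times) + min(M2 times) = 31 + 1 = 32
LB2 = min(M1 times) + sum(M2 times) = 1 + 40 = 41
Lower bound = max(LB1, LB2) = max(32, 41) = 41

41


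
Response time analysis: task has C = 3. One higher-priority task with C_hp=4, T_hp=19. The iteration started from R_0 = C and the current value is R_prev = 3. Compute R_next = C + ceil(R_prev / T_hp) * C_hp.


R_next = C + ceil(R_prev / T_hp) * C_hp
ceil(3 / 19) = ceil(0.1579) = 1
Interference = 1 * 4 = 4
R_next = 3 + 4 = 7

7


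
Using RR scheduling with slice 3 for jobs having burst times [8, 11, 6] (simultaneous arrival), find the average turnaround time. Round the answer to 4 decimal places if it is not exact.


Time quantum = 3
Execution trace:
  J1 runs 3 units, time = 3
  J2 runs 3 units, time = 6
  J3 runs 3 units, time = 9
  J1 runs 3 units, time = 12
  J2 runs 3 units, time = 15
  J3 runs 3 units, time = 18
  J1 runs 2 units, time = 20
  J2 runs 3 units, time = 23
  J2 runs 2 units, time = 25
Finish times: [20, 25, 18]
Average turnaround = 63/3 = 21.0

21.0


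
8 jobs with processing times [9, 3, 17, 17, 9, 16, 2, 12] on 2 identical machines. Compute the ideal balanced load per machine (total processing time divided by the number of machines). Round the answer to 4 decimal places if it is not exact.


Total processing time = 9 + 3 + 17 + 17 + 9 + 16 + 2 + 12 = 85
Number of machines = 2
Ideal balanced load = 85 / 2 = 42.5

42.5


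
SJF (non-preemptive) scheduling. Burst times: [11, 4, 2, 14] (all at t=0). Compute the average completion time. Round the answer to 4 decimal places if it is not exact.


SJF order (ascending): [2, 4, 11, 14]
Completion times:
  Job 1: burst=2, C=2
  Job 2: burst=4, C=6
  Job 3: burst=11, C=17
  Job 4: burst=14, C=31
Average completion = 56/4 = 14.0

14.0


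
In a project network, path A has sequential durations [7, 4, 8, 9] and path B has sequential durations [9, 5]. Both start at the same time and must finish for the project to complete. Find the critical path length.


Path A total = 7 + 4 + 8 + 9 = 28
Path B total = 9 + 5 = 14
Critical path = longest path = max(28, 14) = 28

28


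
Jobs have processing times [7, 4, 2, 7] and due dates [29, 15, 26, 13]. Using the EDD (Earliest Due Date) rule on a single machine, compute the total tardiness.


Sort by due date (EDD order): [(7, 13), (4, 15), (2, 26), (7, 29)]
Compute completion times and tardiness:
  Job 1: p=7, d=13, C=7, tardiness=max(0,7-13)=0
  Job 2: p=4, d=15, C=11, tardiness=max(0,11-15)=0
  Job 3: p=2, d=26, C=13, tardiness=max(0,13-26)=0
  Job 4: p=7, d=29, C=20, tardiness=max(0,20-29)=0
Total tardiness = 0

0


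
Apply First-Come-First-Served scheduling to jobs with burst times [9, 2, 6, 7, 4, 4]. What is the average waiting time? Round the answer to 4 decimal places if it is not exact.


FCFS order (as given): [9, 2, 6, 7, 4, 4]
Waiting times:
  Job 1: wait = 0
  Job 2: wait = 9
  Job 3: wait = 11
  Job 4: wait = 17
  Job 5: wait = 24
  Job 6: wait = 28
Sum of waiting times = 89
Average waiting time = 89/6 = 14.8333

14.8333


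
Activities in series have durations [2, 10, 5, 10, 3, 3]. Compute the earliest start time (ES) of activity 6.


Activity 6 starts after activities 1 through 5 complete.
Predecessor durations: [2, 10, 5, 10, 3]
ES = 2 + 10 + 5 + 10 + 3 = 30

30


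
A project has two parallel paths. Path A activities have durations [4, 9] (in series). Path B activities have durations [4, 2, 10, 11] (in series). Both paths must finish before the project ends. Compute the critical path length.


Path A total = 4 + 9 = 13
Path B total = 4 + 2 + 10 + 11 = 27
Critical path = longest path = max(13, 27) = 27

27


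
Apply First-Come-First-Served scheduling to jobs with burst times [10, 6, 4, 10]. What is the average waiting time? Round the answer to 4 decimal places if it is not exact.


FCFS order (as given): [10, 6, 4, 10]
Waiting times:
  Job 1: wait = 0
  Job 2: wait = 10
  Job 3: wait = 16
  Job 4: wait = 20
Sum of waiting times = 46
Average waiting time = 46/4 = 11.5

11.5


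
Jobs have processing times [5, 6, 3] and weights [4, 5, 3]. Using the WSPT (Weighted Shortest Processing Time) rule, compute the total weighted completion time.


Compute p/w ratios and sort ascending (WSPT): [(3, 3), (6, 5), (5, 4)]
Compute weighted completion times:
  Job (p=3,w=3): C=3, w*C=3*3=9
  Job (p=6,w=5): C=9, w*C=5*9=45
  Job (p=5,w=4): C=14, w*C=4*14=56
Total weighted completion time = 110

110


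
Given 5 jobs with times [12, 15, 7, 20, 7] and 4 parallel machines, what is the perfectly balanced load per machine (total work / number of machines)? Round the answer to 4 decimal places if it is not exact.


Total processing time = 12 + 15 + 7 + 20 + 7 = 61
Number of machines = 4
Ideal balanced load = 61 / 4 = 15.25

15.25


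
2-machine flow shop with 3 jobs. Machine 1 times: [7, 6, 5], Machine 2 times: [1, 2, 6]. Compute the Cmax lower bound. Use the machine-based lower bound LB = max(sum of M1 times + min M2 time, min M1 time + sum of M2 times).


LB1 = sum(M1 times) + min(M2 times) = 18 + 1 = 19
LB2 = min(M1 times) + sum(M2 times) = 5 + 9 = 14
Lower bound = max(LB1, LB2) = max(19, 14) = 19

19


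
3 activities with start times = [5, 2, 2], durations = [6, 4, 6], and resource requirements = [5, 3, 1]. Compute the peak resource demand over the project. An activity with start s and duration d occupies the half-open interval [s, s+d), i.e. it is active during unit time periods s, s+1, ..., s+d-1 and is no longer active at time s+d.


Each activity i is active on [start_i, start_i + duration_i).
Compute total resource usage per time slot:
  t=0: active resources = [], total = 0
  t=1: active resources = [], total = 0
  t=2: active resources = [3, 1], total = 4
  t=3: active resources = [3, 1], total = 4
  t=4: active resources = [3, 1], total = 4
  t=5: active resources = [5, 3, 1], total = 9
  t=6: active resources = [5, 1], total = 6
  t=7: active resources = [5, 1], total = 6
  t=8: active resources = [5], total = 5
  t=9: active resources = [5], total = 5
  t=10: active resources = [5], total = 5
Peak resource demand = 9

9


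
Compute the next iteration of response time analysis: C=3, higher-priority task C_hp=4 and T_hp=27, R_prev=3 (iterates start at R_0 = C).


R_next = C + ceil(R_prev / T_hp) * C_hp
ceil(3 / 27) = ceil(0.1111) = 1
Interference = 1 * 4 = 4
R_next = 3 + 4 = 7

7


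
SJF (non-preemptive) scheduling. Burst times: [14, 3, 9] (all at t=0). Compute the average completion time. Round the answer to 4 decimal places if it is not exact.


SJF order (ascending): [3, 9, 14]
Completion times:
  Job 1: burst=3, C=3
  Job 2: burst=9, C=12
  Job 3: burst=14, C=26
Average completion = 41/3 = 13.6667

13.6667


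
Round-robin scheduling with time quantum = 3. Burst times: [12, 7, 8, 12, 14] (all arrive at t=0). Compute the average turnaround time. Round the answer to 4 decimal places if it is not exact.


Time quantum = 3
Execution trace:
  J1 runs 3 units, time = 3
  J2 runs 3 units, time = 6
  J3 runs 3 units, time = 9
  J4 runs 3 units, time = 12
  J5 runs 3 units, time = 15
  J1 runs 3 units, time = 18
  J2 runs 3 units, time = 21
  J3 runs 3 units, time = 24
  J4 runs 3 units, time = 27
  J5 runs 3 units, time = 30
  J1 runs 3 units, time = 33
  J2 runs 1 units, time = 34
  J3 runs 2 units, time = 36
  J4 runs 3 units, time = 39
  J5 runs 3 units, time = 42
  J1 runs 3 units, time = 45
  J4 runs 3 units, time = 48
  J5 runs 3 units, time = 51
  J5 runs 2 units, time = 53
Finish times: [45, 34, 36, 48, 53]
Average turnaround = 216/5 = 43.2

43.2


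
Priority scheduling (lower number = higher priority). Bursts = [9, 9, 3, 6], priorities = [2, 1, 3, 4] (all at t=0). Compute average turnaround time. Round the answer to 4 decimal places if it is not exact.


Sort by priority (ascending = highest first):
Order: [(1, 9), (2, 9), (3, 3), (4, 6)]
Completion times:
  Priority 1, burst=9, C=9
  Priority 2, burst=9, C=18
  Priority 3, burst=3, C=21
  Priority 4, burst=6, C=27
Average turnaround = 75/4 = 18.75

18.75


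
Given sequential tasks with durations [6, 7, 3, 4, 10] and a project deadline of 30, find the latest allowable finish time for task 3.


LF(activity 3) = deadline - sum of successor durations
Successors: activities 4 through 5 with durations [4, 10]
Sum of successor durations = 14
LF = 30 - 14 = 16

16


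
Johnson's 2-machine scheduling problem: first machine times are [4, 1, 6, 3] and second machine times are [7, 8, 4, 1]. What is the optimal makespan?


Apply Johnson's rule:
  Group 1 (a <= b): [(2, 1, 8), (1, 4, 7)]
  Group 2 (a > b): [(3, 6, 4), (4, 3, 1)]
Optimal job order: [2, 1, 3, 4]
Schedule:
  Job 2: M1 done at 1, M2 done at 9
  Job 1: M1 done at 5, M2 done at 16
  Job 3: M1 done at 11, M2 done at 20
  Job 4: M1 done at 14, M2 done at 21
Makespan = 21

21


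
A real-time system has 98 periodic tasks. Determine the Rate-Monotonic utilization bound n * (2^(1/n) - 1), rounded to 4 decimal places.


Compute 2^(1/98) = 1.0070980027
Subtract 1: 1.0070980027 - 1 = 0.0070980027
Multiply by n: 98 * 0.0070980027 = 0.6956042646
Round to 4 dp: 0.6956

0.6956


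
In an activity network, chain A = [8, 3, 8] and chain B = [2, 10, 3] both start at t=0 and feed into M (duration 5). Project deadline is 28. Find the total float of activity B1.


Forward pass: ES(B1) = sum of predecessors on chain B = 0
EF = ES + duration = 0 + 2 = 2
Backward pass: LF(M) = deadline = 28; LS(M) = 28 - 5 = 23
LF(B1) = LS(M) - sum(successors on chain B) = 23 - 13 = 10
LS = LF - duration = 10 - 2 = 8
Total float = LS - ES = 8 - 0 = 8

8


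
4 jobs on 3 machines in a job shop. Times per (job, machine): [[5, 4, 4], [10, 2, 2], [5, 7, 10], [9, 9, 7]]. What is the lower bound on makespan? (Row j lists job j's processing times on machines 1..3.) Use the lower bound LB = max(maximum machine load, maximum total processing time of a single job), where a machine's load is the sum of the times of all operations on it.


Machine loads:
  Machine 1: 5 + 10 + 5 + 9 = 29
  Machine 2: 4 + 2 + 7 + 9 = 22
  Machine 3: 4 + 2 + 10 + 7 = 23
Max machine load = 29
Job totals:
  Job 1: 13
  Job 2: 14
  Job 3: 22
  Job 4: 25
Max job total = 25
Lower bound = max(29, 25) = 29

29


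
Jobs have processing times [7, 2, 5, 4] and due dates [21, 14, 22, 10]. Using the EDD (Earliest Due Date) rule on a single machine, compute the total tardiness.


Sort by due date (EDD order): [(4, 10), (2, 14), (7, 21), (5, 22)]
Compute completion times and tardiness:
  Job 1: p=4, d=10, C=4, tardiness=max(0,4-10)=0
  Job 2: p=2, d=14, C=6, tardiness=max(0,6-14)=0
  Job 3: p=7, d=21, C=13, tardiness=max(0,13-21)=0
  Job 4: p=5, d=22, C=18, tardiness=max(0,18-22)=0
Total tardiness = 0

0


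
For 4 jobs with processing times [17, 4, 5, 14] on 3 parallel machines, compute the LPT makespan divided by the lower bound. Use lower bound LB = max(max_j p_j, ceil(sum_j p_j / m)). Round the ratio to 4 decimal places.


LPT order: [17, 14, 5, 4]
Machine loads after assignment: [17, 14, 9]
LPT makespan = 17
Lower bound = max(max_job, ceil(total/3)) = max(17, 14) = 17
Ratio = 17 / 17 = 1.0

1.0


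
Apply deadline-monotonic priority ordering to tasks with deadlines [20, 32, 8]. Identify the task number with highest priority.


Sort tasks by relative deadline (ascending):
  Task 3: deadline = 8
  Task 1: deadline = 20
  Task 2: deadline = 32
Priority order (highest first): [3, 1, 2]
Highest priority task = 3

3


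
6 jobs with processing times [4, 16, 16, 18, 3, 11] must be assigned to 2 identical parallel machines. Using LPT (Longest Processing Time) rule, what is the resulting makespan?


Sort jobs in decreasing order (LPT): [18, 16, 16, 11, 4, 3]
Assign each job to the least loaded machine:
  Machine 1: jobs [18, 11, 4], load = 33
  Machine 2: jobs [16, 16, 3], load = 35
Makespan = max load = 35

35
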